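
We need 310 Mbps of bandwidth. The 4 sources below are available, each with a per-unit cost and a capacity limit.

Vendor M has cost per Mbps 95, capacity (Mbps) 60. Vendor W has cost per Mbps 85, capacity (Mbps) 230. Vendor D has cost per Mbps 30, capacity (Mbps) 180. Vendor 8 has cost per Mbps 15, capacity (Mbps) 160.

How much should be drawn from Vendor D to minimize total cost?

150

Cheapest first:
Vendor 8 (15): use full 160 — 150 Mbps to go.
Vendor D (30): take the remaining 150 — done.
Vendor W, Vendor M: unused.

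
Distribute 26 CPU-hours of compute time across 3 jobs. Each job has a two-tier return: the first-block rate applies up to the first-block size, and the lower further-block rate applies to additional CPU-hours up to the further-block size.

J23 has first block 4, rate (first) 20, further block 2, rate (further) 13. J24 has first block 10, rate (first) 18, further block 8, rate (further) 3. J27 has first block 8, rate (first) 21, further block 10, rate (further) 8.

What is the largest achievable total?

Order all 6 blocks by rate: J27/tier1 21 > J23/tier1 20 > J24/tier1 18 > J23/tier2 13 > J27/tier2 8 > J24/tier2 3.
J27/tier1 (21): +8 — 18 left.
Fill J23 tier1 block (4 at 20) — 14 left.
J24/tier1 (18): +10 — 4 left.
J23 tier2 at 13: fill all 2 — 2 left.
2 remain; put them into J27 tier2 at 8.
Total = 21×8 + 20×4 + 18×10 + 13×2 + 8×2 = 470.

470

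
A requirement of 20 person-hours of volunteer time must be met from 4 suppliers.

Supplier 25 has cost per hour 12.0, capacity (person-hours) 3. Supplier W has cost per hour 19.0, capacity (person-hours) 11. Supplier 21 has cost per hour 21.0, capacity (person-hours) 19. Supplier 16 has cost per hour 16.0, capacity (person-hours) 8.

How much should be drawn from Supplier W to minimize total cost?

Use suppliers in increasing cost order.
Supplier 25 (12.0): use full 3 — 17 person-hours to go.
Supplier 16 (16.0): use full 8 — 9 person-hours to go.
Supplier W (19.0): take the remaining 9 — done.
Supplier 21: unused.

9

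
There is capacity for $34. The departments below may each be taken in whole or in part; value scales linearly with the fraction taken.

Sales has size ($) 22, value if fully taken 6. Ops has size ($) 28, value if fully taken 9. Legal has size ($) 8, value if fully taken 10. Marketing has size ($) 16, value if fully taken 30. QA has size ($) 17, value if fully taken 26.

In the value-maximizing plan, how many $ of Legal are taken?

Best value per unit of size first: Marketing 30/16≈1.88, QA 26/17≈1.53, Legal 10/8≈1.25, Ops 9/28≈0.321, Sales 6/22≈0.273.
Marketing: take in full, 16 $ for value 30 → 18 left.
All 17 $ of QA fit (value 26) → 1 remain.
Only 1 $ remain; take 1/8 of Legal for value 10×1/8 = 1.25.

1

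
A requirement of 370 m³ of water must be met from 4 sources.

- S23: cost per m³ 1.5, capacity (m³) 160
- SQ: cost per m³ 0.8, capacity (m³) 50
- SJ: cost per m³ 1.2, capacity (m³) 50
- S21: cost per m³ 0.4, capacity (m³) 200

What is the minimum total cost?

285

Use sources in increasing cost order.
S21 at 0.4: take all 200 m³ — 170 still needed.
SQ at 0.8: take all 50 m³ — 120 still needed.
SJ at 1.2: take all 50 m³ — 70 still needed.
S23 at 1.5: take 70 of its 160 — requirement met.
Cost = 200×0.4 + 50×0.8 + 50×1.2 + 70×1.5 = 285.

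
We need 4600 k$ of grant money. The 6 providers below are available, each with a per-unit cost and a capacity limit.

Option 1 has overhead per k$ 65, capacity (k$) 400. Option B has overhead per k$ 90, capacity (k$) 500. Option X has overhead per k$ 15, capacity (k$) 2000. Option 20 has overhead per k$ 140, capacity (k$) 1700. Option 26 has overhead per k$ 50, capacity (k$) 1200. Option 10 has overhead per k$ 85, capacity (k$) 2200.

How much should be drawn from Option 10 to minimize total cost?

Use providers in increasing cost order.
Take 2000 from Option X at 15 — need 2600 more.
Option 26 at 50: take all 1200 k$ — 1400 still needed.
Take 400 from Option 1 at 65 — need 1000 more.
Take 1000 from Option 10 at 85 to finish.
Option B, Option 20: unused.

1000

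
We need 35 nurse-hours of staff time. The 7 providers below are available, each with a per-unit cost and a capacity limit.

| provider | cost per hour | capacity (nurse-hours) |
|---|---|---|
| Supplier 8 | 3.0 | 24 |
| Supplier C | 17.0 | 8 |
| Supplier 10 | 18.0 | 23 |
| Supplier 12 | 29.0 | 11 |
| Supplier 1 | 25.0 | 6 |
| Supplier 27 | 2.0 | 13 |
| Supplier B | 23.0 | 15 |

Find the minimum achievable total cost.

Fill from the cheapest provider first.
Supplier 27 (2.0): use full 13 ; 22 nurse-hours to go.
Supplier 8 at 3.0: take 22 of its 24 ; requirement met.
Supplier C, Supplier 10, Supplier B, Supplier 1, Supplier 12: unused.
Cost = 13×2.0 + 22×3.0 = 92.

92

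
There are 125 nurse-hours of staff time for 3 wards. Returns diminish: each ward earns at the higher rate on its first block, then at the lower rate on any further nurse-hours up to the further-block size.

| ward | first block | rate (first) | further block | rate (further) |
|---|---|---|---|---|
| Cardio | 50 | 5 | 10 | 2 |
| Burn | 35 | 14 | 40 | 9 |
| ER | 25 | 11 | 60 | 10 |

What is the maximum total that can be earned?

1410

Order all 6 blocks by rate: Burn/T1 14 > ER/T1 11 > ER/T2 10 > Burn/T2 9 > Cardio/T1 5 > Cardio/T2 2.
Burn T1 at 14: fill all 35 — 90 left.
Fill ER T1 block (25 at 11) — 65 left.
Fill ER T2 block (60 at 10) — 5 left.
Burn/T2: +5 of 40 at 9; pool empty.
Total = 14×35 + 11×25 + 10×60 + 9×5 = 1410.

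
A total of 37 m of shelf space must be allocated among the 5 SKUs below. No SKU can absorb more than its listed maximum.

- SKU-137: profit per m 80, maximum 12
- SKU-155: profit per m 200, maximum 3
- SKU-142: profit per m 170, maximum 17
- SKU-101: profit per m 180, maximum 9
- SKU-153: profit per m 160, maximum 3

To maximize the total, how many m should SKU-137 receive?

Order the SKUs by profit per m: SKU-155 200 > SKU-101 180 > SKU-142 170 > SKU-153 160 > SKU-137 80.
SKU-155 takes 3 to reach its cap of 3 — 34 left.
SKU-101: +9 to 9 (cap) — 25 left.
SKU-142 takes 17 to reach its cap of 17 — 8 left.
Give SKU-153 3 to hit its cap of 3 — 5 left.
SKU-137: +5 (room for 12) → 5. Pool exhausted.

5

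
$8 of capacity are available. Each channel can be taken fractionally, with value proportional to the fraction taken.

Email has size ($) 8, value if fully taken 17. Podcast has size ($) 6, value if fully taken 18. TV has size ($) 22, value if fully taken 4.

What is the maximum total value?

Sort by value density: Podcast 18/6≈3, Email 17/8≈2.12, TV 4/22≈0.182.
Take all of Podcast (6 $, value 18) — 2 $ left.
2 $ left: a 2/8 share of Email gives 17×2/8 = 4.25.
Total value = 22.25.

22.25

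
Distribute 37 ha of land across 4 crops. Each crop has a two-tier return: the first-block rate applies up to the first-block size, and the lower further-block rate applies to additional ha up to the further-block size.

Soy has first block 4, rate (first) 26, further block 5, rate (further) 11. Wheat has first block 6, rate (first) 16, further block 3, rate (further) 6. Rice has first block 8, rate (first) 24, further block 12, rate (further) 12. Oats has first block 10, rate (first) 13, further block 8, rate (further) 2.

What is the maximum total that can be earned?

630

Order all 8 blocks by rate: Soy/first 26 > Rice/first 24 > Wheat/first 16 > Oats/first 13 > Rice/second 12 > Soy/second 11 > Wheat/second 6 > Oats/second 2.
Fill Soy first block (4 at 26) → 33 left.
Fill Rice first block (8 at 24) → 25 left.
Fill Wheat first block (6 at 16) → 19 left.
Fill Oats first block (10 at 13) → 9 left.
Rice/second: +9 of 12 at 12; pool empty.
Total = 26×4 + 24×8 + 16×6 + 13×10 + 12×9 = 630.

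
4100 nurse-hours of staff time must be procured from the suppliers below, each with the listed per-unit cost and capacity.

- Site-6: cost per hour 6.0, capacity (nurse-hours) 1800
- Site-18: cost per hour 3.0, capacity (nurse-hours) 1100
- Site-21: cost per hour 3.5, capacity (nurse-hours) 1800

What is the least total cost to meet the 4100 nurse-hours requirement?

16800

Use suppliers in increasing cost order.
Take 1100 from Site-18 at 3.0 — need 3000 more.
Site-21 (3.5): use full 1800 — 1200 nurse-hours to go.
Site-6 at 6.0: take 1200 of its 1800 — requirement met.
Cost = 1100×3.0 + 1800×3.5 + 1200×6.0 = 16800.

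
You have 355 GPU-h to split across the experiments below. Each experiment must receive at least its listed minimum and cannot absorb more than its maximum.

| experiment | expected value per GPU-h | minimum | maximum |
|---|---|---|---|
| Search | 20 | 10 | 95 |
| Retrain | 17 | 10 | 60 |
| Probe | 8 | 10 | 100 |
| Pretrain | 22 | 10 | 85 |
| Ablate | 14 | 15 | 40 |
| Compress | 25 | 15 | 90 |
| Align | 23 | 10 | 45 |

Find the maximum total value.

7600

Meeting every minimum uses 10+10+10+10+15+15+10 = 80 GPU-h, leaving 275.
Highest expected value per GPU-h first: Compress 25 > Align 23 > Pretrain 22 > Search 20 > Retrain 17 > Ablate 14 > Probe 8.
Compress takes 75 more to reach its cap of 90 ; 200 left.
Align takes 35 more to reach its cap of 45 ; 165 left.
Pretrain: +75 to 85 (cap) ; 90 left.
Search: +85 to 95 (cap) ; 5 left.
Retrain has room for 50 more but only 5 remain, so it gets 15.
Total = 20×95 + 17×15 + 8×10 + 22×85 + 14×15 + 25×90 + 23×45 = 7600.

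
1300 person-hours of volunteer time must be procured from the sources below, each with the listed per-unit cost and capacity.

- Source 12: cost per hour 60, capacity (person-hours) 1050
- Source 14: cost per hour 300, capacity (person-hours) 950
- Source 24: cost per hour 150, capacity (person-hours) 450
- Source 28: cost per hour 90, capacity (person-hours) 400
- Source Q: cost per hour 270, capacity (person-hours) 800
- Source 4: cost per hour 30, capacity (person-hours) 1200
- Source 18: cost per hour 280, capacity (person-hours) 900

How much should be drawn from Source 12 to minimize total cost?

Use sources in increasing cost order.
Source 4 at 30: take all 1200 person-hours → 100 still needed.
Source 12 (60): take the remaining 100 → done.
Source 28, Source 24, Source Q, Source 18, Source 14: unused.

100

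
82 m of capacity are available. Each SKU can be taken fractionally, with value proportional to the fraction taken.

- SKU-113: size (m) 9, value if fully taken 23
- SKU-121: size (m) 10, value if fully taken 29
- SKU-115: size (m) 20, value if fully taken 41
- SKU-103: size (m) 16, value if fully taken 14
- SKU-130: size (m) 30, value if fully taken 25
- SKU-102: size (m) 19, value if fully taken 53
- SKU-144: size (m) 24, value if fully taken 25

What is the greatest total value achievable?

Best value per unit of size first: SKU-121 29/10≈2.9, SKU-102 53/19≈2.79, SKU-113 23/9≈2.56, SKU-115 41/20≈2.05, SKU-144 25/24≈1.04, SKU-103 14/16≈0.875, SKU-130 25/30≈0.833.
Take all of SKU-121 (10 m, value 29) ; 72 m left.
SKU-102: take in full, 19 m for value 53 ; 53 left.
SKU-113: take in full, 9 m for value 23 ; 44 left.
All 20 m of SKU-115 fit (value 41) ; 24 remain.
Take all of SKU-144 (24 m, value 25) ; 0 m left.
Total value = 171.

171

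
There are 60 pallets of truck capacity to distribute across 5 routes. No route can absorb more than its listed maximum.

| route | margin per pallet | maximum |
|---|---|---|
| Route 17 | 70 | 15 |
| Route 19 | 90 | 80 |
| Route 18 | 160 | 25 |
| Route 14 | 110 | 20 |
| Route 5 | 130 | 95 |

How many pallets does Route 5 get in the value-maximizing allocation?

35

Order the routes by margin per pallet: Route 18 160 > Route 5 130 > Route 14 110 > Route 19 90 > Route 17 70.
Route 18: +25 to 25 (cap) — 35 left.
Only 35 left; Route 5 takes them to reach 35.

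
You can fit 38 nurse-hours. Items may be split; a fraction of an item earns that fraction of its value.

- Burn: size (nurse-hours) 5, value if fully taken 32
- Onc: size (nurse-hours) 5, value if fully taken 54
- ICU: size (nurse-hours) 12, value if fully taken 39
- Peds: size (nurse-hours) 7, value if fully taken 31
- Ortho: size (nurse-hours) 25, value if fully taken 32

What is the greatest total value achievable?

167.52

Best value per unit of size first: Onc 54/5≈10.8, Burn 32/5≈6.4, Peds 31/7≈4.43, ICU 39/12≈3.25, Ortho 32/25≈1.28.
All 5 nurse-hours of Onc fit (value 54) ; 33 remain.
Take all of Burn (5 nurse-hours, value 32) ; 28 nurse-hours left.
All 7 nurse-hours of Peds fit (value 31) ; 21 remain.
Take all of ICU (12 nurse-hours, value 39) ; 9 nurse-hours left.
Fill the last 9 nurse-hours with part of Ortho: 9/25 of it earns 11.52.
Total value = 167.52.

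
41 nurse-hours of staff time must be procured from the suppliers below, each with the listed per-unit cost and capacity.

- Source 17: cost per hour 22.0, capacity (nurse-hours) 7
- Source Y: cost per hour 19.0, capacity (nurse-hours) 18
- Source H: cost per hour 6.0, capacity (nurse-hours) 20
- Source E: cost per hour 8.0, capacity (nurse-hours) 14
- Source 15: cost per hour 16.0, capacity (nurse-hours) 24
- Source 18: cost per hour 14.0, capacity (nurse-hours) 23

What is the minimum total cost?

330

Fill from the cheapest supplier first.
Source H (6.0): use full 20 → 21 nurse-hours to go.
Take 14 from Source E at 8.0 → need 7 more.
Source 18 (14.0): take the remaining 7 → done.
Source 15, Source Y, Source 17: unused.
Cost = 20×6.0 + 14×8.0 + 7×14.0 = 330.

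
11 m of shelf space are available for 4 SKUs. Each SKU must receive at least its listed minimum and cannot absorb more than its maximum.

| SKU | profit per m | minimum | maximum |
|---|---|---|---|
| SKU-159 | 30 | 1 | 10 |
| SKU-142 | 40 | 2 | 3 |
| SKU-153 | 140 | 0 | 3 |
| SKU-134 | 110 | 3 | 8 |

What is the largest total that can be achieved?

1080

Meeting every minimum uses 1+2+0+3 = 6 m, leaving 5.
Rank by profit per m: SKU-153 140 > SKU-134 110 > SKU-142 40 > SKU-159 30.
SKU-153: +3 to 3 (cap) → 2 left.
SKU-134: +2 (room for 5) → 5. Pool exhausted.
Total = 30×1 + 40×2 + 140×3 + 110×5 = 1080.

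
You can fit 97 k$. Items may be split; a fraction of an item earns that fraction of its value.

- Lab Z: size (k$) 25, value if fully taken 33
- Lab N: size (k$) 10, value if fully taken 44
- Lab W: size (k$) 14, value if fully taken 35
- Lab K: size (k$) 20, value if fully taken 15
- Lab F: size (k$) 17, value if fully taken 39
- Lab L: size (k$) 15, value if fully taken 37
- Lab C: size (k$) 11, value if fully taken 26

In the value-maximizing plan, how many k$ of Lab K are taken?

5

Rank by value-to-size ratio: Lab N 44/10≈4.4, Lab W 35/14≈2.5, Lab L 37/15≈2.47, Lab C 26/11≈2.36, Lab F 39/17≈2.29, Lab Z 33/25≈1.32, Lab K 15/20≈0.75.
Lab N: take in full, 10 k$ for value 44 — 87 left.
Take all of Lab W (14 k$, value 35) — 73 k$ left.
Take all of Lab L (15 k$, value 37) — 58 k$ left.
Take all of Lab C (11 k$, value 26) — 47 k$ left.
All 17 k$ of Lab F fit (value 39) — 30 remain.
All 25 k$ of Lab Z fit (value 33) — 5 remain.
5 k$ left: a 5/20 share of Lab K gives 15×5/20 = 3.75.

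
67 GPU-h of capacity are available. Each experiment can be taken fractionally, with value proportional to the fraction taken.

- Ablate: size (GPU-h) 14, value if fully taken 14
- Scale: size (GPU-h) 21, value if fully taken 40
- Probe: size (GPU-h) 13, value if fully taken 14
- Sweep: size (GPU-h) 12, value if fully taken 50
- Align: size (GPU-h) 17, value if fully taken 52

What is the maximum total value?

160

Best value per unit of size first: Sweep 50/12≈4.17, Align 52/17≈3.06, Scale 40/21≈1.9, Probe 14/13≈1.08, Ablate 14/14≈1.
All 12 GPU-h of Sweep fit (value 50) → 55 remain.
Align: take in full, 17 GPU-h for value 52 → 38 left.
Scale: take in full, 21 GPU-h for value 40 → 17 left.
Probe: take in full, 13 GPU-h for value 14 → 4 left.
Fill the last 4 GPU-h with part of Ablate: 4/14 of it earns 4.
Total value = 160.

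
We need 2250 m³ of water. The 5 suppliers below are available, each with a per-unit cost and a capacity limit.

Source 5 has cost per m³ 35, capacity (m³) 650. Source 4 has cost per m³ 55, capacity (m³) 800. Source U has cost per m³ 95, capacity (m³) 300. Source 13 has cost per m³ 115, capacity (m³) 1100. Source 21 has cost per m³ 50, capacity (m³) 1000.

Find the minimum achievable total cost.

Use suppliers in increasing cost order.
Source 5 (35): use full 650 → 1600 m³ to go.
Source 21 at 50: take all 1000 m³ → 600 still needed.
Source 4 at 55: take 600 of its 800 → requirement met.
Source U, Source 13: unused.
Cost = 650×35 + 1000×50 + 600×55 = 105750.

105750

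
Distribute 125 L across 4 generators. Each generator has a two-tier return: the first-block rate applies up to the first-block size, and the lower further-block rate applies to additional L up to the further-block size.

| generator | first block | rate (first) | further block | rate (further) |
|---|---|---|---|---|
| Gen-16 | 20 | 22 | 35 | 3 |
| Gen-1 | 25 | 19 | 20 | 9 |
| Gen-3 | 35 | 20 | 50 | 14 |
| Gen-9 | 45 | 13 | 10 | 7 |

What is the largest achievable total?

2245

Order all 8 blocks by rate: Gen-16/T1 22 > Gen-3/T1 20 > Gen-1/T1 19 > Gen-3/T2 14 > Gen-9/T1 13 > Gen-1/T2 9 > Gen-9/T2 7 > Gen-16/T2 3.
Gen-16/T1 (22): +20 → 105 left.
Fill Gen-3 T1 block (35 at 20) → 70 left.
Gen-1/T1 (19): +25 → 45 left.
Gen-3/T2: +45 of 50 at 14; pool empty.
Total = 22×20 + 20×35 + 19×25 + 14×45 = 2245.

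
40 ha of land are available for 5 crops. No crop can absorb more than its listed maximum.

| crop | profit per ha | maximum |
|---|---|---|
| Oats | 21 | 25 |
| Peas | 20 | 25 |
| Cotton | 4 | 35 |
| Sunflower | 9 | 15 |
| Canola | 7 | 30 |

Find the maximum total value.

Highest profit per ha first: Oats 21 > Peas 20 > Sunflower 9 > Canola 7 > Cotton 4.
Oats: +25 to 25 (cap) — 15 left.
Only 15 left; Peas takes them to reach 15.
Total = 21×25 + 20×15 = 825.

825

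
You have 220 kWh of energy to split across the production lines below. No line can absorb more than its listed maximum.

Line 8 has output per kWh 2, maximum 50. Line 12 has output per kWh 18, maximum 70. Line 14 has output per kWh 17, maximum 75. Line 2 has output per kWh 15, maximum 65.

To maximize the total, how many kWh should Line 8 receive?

Rank by output per kWh: Line 12 18 > Line 14 17 > Line 2 15 > Line 8 2.
Give Line 12 70 to hit its cap of 70 ; 150 left.
Line 14: +75 to 75 (cap) ; 75 left.
Line 2 takes 65 to reach its cap of 65 ; 10 left.
Line 8: +10 (room for 50) → 10. Pool exhausted.

10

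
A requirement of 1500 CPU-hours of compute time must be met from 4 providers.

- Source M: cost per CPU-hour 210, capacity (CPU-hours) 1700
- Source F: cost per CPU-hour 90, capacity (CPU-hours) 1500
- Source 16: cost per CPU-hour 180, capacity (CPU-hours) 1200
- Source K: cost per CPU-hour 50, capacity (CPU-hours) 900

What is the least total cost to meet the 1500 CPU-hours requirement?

Use providers in increasing cost order.
Source K at 50: take all 900 CPU-hours → 600 still needed.
Source F (90): take the remaining 600 → done.
Source 16, Source M: unused.
Cost = 900×50 + 600×90 = 99000.

99000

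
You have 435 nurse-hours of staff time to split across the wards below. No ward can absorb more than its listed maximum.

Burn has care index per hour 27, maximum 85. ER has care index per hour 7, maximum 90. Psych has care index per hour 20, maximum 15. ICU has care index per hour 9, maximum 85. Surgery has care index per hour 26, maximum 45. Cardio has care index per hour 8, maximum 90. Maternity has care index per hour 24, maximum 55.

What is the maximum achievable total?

6990

Rank by care index per hour: Burn 27 > Surgery 26 > Maternity 24 > Psych 20 > ICU 9 > Cardio 8 > ER 7.
Give Burn 85 to hit its cap of 85 → 350 left.
Give Surgery 45 to hit its cap of 45 → 305 left.
Maternity takes 55 to reach its cap of 55 → 250 left.
Psych: +15 to 15 (cap) → 235 left.
ICU: +85 to 85 (cap) → 150 left.
Cardio: +90 to 90 (cap) → 60 left.
Only 60 left; ER takes them to reach 60.
Total = 27×85 + 7×60 + 20×15 + 9×85 + 26×45 + 8×90 + 24×55 = 6990.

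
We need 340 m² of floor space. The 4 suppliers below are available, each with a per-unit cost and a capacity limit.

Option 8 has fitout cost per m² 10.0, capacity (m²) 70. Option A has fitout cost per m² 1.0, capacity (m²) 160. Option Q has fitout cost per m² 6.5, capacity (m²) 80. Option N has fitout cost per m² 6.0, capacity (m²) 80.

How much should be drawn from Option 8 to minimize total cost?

Cheapest first:
Option A (1.0): use full 160 — 180 m² to go.
Option N at 6.0: take all 80 m² — 100 still needed.
Option Q at 6.5: take all 80 m² — 20 still needed.
Option 8 at 10.0: take 20 of its 70 — requirement met.

20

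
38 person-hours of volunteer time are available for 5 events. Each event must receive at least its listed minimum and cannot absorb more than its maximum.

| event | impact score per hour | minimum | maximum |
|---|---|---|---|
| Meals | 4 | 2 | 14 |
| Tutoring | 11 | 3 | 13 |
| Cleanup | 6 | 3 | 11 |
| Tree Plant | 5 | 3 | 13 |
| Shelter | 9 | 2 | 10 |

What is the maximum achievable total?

Meeting every minimum uses 2+3+3+3+2 = 13 person-hours, leaving 25.
Highest impact score per hour first: Tutoring 11 > Shelter 9 > Cleanup 6 > Tree Plant 5 > Meals 4.
Give Tutoring 10 more to hit its cap of 13 — 15 left.
Give Shelter 8 more to hit its cap of 10 — 7 left.
Cleanup: +7 (room for 8) → 10. Pool exhausted.
Total = 4×2 + 11×13 + 6×10 + 5×3 + 9×10 = 316.

316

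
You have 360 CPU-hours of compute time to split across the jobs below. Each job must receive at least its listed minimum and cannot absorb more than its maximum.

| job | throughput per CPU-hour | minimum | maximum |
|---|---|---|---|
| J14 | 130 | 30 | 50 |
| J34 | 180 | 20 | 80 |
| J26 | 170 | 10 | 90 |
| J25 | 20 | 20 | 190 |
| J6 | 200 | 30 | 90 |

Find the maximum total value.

Meeting every minimum uses 30+20+10+20+30 = 110 CPU-hours, leaving 250.
Order the jobs by throughput per CPU-hour: J6 200 > J34 180 > J26 170 > J14 130 > J25 20.
J6: +60 to 90 (cap) ; 190 left.
Give J34 60 more to hit its cap of 80 ; 130 left.
J26 takes 80 more to reach its cap of 90 ; 50 left.
J14 takes 20 more to reach its cap of 50 ; 30 left.
J25 has room for 170 more but only 30 remain, so it gets 50.
Total = 130×50 + 180×80 + 170×90 + 20×50 + 200×90 = 55200.

55200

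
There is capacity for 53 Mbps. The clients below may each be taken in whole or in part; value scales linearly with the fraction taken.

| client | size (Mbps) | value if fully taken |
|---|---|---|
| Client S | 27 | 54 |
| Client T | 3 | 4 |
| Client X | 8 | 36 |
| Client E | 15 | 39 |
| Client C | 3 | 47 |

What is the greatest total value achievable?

Sort by value density: Client C 47/3≈15.7, Client X 36/8≈4.5, Client E 39/15≈2.6, Client S 54/27≈2, Client T 4/3≈1.33.
Take all of Client C (3 Mbps, value 47) — 50 Mbps left.
All 8 Mbps of Client X fit (value 36) — 42 remain.
Take all of Client E (15 Mbps, value 39) — 27 Mbps left.
Take all of Client S (27 Mbps, value 54) — 0 Mbps left.
Total value = 176.

176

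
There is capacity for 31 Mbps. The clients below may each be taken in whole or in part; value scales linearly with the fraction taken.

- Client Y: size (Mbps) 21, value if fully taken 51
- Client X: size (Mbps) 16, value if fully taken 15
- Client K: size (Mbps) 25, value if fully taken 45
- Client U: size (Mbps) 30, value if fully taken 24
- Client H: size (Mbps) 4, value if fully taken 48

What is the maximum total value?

109.8

Sort by value density: Client H 48/4≈12, Client Y 51/21≈2.43, Client K 45/25≈1.8, Client X 15/16≈0.938, Client U 24/30≈0.8.
Take all of Client H (4 Mbps, value 48) — 27 Mbps left.
Client Y: take in full, 21 Mbps for value 51 — 6 left.
Only 6 Mbps remain; take 6/25 of Client K for value 45×6/25 = 10.8.
Total value = 109.8.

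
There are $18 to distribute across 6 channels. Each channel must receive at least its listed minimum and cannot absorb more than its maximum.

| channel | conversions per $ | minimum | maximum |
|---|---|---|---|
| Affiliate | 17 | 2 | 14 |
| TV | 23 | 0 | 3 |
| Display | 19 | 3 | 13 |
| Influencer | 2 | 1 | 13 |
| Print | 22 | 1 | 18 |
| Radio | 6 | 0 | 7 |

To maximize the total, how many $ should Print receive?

9

Meeting every minimum uses 2+0+3+1+1+0 = 7 $, leaving 11.
Rank by conversions per $: TV 23 > Print 22 > Display 19 > Affiliate 17 > Radio 6 > Influencer 2.
TV takes 3 more to reach its cap of 3 — 8 left.
Print has room for 17 more but only 8 remain, so it gets 9.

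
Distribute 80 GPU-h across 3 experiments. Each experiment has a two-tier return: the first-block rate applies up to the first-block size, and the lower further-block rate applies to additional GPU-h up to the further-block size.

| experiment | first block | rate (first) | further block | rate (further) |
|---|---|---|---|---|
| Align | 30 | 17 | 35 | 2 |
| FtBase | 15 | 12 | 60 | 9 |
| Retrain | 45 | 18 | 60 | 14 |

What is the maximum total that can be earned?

Treat each block as its own option and order by rate: Retrain/first 18 > Align/first 17 > Retrain/second 14 > FtBase/first 12 > FtBase/second 9 > Align/second 2.
Fill Retrain first block (45 at 18) — 35 left.
Fill Align first block (30 at 17) — 5 left.
Retrain/second: +5 of 60 at 14; pool empty.
Total = 18×45 + 17×30 + 14×5 = 1390.

1390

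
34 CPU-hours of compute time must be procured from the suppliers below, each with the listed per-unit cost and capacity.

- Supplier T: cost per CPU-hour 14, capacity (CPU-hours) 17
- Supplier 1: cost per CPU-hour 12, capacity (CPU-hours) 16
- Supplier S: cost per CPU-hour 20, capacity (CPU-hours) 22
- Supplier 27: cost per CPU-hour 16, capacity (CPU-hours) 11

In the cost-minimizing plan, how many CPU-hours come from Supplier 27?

1

Use suppliers in increasing cost order.
Supplier 1 at 12: take all 16 CPU-hours → 18 still needed.
Supplier T (14): use full 17 → 1 CPU-hours to go.
Supplier 27 at 16: take 1 of its 11 → requirement met.
Supplier S: unused.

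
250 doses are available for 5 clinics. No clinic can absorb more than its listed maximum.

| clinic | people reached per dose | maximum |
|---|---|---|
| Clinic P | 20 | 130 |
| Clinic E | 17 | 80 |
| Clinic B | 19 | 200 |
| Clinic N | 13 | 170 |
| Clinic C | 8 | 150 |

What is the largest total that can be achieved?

Rank by people reached per dose: Clinic P 20 > Clinic B 19 > Clinic E 17 > Clinic N 13 > Clinic C 8.
Clinic P takes 130 to reach its cap of 130 ; 120 left.
Clinic B has room for 200 but only 120 remain, so it gets 120.
Total = 20×130 + 19×120 = 4880.

4880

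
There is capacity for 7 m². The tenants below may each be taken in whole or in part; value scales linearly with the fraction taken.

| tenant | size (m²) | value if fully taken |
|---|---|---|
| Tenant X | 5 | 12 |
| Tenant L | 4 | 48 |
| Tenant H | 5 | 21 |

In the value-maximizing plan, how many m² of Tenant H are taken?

3

Rank by value-to-size ratio: Tenant L 48/4≈12, Tenant H 21/5≈4.2, Tenant X 12/5≈2.4.
Take all of Tenant L (4 m², value 48) ; 3 m² left.
Only 3 m² remain; take 3/5 of Tenant H for value 21×3/5 = 12.6.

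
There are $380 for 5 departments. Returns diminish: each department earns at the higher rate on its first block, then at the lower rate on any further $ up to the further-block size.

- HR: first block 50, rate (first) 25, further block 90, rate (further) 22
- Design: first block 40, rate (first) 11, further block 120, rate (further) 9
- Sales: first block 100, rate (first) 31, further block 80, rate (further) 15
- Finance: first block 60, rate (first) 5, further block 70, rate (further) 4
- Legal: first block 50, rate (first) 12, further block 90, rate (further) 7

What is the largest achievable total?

8240

Order all 10 blocks by rate: Sales/tier1 31 > HR/tier1 25 > HR/tier2 22 > Sales/tier2 15 > Legal/tier1 12 > Design/tier1 11 > Design/tier2 9 > Legal/tier2 7 > Finance/tier1 5 > Finance/tier2 4.
Sales/tier1 (31): +100 ; 280 left.
HR tier1 at 25: fill all 50 ; 230 left.
HR/tier2 (22): +90 ; 140 left.
Sales tier2 at 15: fill all 80 ; 60 left.
Legal tier1 at 12: fill all 50 ; 10 left.
10 remain; put them into Design tier1 at 11.
Total = 31×100 + 25×50 + 22×90 + 15×80 + 12×50 + 11×10 = 8240.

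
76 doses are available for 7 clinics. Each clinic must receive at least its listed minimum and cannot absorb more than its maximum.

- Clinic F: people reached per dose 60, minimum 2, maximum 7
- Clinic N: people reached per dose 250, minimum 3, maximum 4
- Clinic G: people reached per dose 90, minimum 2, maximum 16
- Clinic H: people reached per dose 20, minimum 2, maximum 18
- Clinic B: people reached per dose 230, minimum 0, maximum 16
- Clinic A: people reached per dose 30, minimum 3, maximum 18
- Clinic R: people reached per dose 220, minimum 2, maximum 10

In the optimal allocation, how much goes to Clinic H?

Meeting every minimum uses 2+3+2+2+0+3+2 = 14 doses, leaving 62.
Rank by people reached per dose: Clinic N 250 > Clinic B 230 > Clinic R 220 > Clinic G 90 > Clinic F 60 > Clinic A 30 > Clinic H 20.
Clinic N takes 1 more to reach its cap of 4 — 61 left.
Give Clinic B 16 more to hit its cap of 16 — 45 left.
Clinic R: +8 to 10 (cap) — 37 left.
Clinic G takes 14 more to reach its cap of 16 — 23 left.
Give Clinic F 5 more to hit its cap of 7 — 18 left.
Clinic A takes 15 more to reach its cap of 18 — 3 left.
Clinic H has room for 16 more but only 3 remain, so it gets 5.

5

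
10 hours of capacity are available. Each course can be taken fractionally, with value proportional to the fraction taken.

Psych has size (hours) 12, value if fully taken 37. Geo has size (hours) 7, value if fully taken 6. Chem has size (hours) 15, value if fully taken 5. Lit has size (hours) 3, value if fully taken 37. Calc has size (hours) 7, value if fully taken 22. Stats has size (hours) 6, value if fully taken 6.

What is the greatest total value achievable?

59

Rank by value-to-size ratio: Lit 37/3≈12.3, Calc 22/7≈3.14, Psych 37/12≈3.08, Stats 6/6≈1, Geo 6/7≈0.857, Chem 5/15≈0.333.
All 3 hours of Lit fit (value 37) → 7 remain.
Take all of Calc (7 hours, value 22) → 0 hours left.
Total value = 59.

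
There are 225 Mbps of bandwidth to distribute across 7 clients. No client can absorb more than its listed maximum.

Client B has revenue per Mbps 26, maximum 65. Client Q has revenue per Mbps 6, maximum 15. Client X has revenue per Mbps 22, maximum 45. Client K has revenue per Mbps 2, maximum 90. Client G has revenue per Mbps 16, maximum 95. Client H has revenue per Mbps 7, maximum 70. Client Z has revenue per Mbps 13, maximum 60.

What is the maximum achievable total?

4460

Rank by revenue per Mbps: Client B 26 > Client X 22 > Client G 16 > Client Z 13 > Client H 7 > Client Q 6 > Client K 2.
Client B takes 65 to reach its cap of 65 — 160 left.
Give Client X 45 to hit its cap of 45 — 115 left.
Client G takes 95 to reach its cap of 95 — 20 left.
Only 20 left; Client Z takes them to reach 20.
Total = 26×65 + 22×45 + 16×95 + 13×20 = 4460.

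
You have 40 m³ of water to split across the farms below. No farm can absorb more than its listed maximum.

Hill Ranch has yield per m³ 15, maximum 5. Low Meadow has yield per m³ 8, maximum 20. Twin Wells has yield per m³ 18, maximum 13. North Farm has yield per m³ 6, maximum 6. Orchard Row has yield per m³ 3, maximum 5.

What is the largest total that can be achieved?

481

Rank by yield per m³: Twin Wells 18 > Hill Ranch 15 > Low Meadow 8 > North Farm 6 > Orchard Row 3.
Twin Wells takes 13 to reach its cap of 13 — 27 left.
Hill Ranch: +5 to 5 (cap) — 22 left.
Give Low Meadow 20 to hit its cap of 20 — 2 left.
Only 2 left; North Farm takes them to reach 2.
Total = 15×5 + 8×20 + 18×13 + 6×2 = 481.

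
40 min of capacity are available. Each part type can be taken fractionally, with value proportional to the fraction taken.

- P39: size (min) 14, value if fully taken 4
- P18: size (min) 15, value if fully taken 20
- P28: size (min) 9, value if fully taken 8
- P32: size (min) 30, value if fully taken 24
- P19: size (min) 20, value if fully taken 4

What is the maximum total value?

40.8

Best value per unit of size first: P18 20/15≈1.33, P28 8/9≈0.889, P32 24/30≈0.8, P39 4/14≈0.286, P19 4/20≈0.2.
Take all of P18 (15 min, value 20) → 25 min left.
Take all of P28 (9 min, value 8) → 16 min left.
16 min left: a 16/30 share of P32 gives 24×16/30 = 12.8.
Total value = 40.8.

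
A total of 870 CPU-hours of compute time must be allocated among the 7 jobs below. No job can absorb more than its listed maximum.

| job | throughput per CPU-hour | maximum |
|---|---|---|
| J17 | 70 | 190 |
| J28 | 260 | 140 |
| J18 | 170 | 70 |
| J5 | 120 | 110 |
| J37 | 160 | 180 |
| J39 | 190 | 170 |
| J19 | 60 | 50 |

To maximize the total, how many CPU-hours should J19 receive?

Rank by throughput per CPU-hour: J28 260 > J39 190 > J18 170 > J37 160 > J5 120 > J17 70 > J19 60.
J28 takes 140 to reach its cap of 140 → 730 left.
J39: +170 to 170 (cap) → 560 left.
J18 takes 70 to reach its cap of 70 → 490 left.
J37 takes 180 to reach its cap of 180 → 310 left.
Give J5 110 to hit its cap of 110 → 200 left.
J17 takes 190 to reach its cap of 190 → 10 left.
Only 10 left; J19 takes them to reach 10.

10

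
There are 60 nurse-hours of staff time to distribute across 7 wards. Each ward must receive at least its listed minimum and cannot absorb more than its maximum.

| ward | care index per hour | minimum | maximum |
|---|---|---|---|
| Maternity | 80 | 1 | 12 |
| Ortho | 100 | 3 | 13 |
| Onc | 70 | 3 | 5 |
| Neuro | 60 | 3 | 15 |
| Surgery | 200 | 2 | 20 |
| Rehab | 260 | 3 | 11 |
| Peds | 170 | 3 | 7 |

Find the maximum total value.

9980

Meeting every minimum uses 1+3+3+3+2+3+3 = 18 nurse-hours, leaving 42.
Highest care index per hour first: Rehab 260 > Surgery 200 > Peds 170 > Ortho 100 > Maternity 80 > Onc 70 > Neuro 60.
Rehab takes 8 more to reach its cap of 11 ; 34 left.
Surgery: +18 to 20 (cap) ; 16 left.
Peds: +4 to 7 (cap) ; 12 left.
Ortho: +10 to 13 (cap) ; 2 left.
Maternity has room for 11 more but only 2 remain, so it gets 3.
Total = 80×3 + 100×13 + 70×3 + 60×3 + 200×20 + 260×11 + 170×7 = 9980.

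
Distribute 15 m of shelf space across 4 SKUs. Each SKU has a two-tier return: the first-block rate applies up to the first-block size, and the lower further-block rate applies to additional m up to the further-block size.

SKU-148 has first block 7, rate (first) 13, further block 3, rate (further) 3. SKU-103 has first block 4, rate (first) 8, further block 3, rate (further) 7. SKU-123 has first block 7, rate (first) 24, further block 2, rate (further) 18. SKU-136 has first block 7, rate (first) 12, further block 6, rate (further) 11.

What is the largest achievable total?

282

Order all 8 blocks by rate: SKU-123/T1 24 > SKU-123/T2 18 > SKU-148/T1 13 > SKU-136/T1 12 > SKU-136/T2 11 > SKU-103/T1 8 > SKU-103/T2 7 > SKU-148/T2 3.
Fill SKU-123 T1 block (7 at 24) ; 8 left.
SKU-123/T2 (18): +2 ; 6 left.
6 remain; put them into SKU-148 T1 at 13.
Total = 24×7 + 18×2 + 13×6 = 282.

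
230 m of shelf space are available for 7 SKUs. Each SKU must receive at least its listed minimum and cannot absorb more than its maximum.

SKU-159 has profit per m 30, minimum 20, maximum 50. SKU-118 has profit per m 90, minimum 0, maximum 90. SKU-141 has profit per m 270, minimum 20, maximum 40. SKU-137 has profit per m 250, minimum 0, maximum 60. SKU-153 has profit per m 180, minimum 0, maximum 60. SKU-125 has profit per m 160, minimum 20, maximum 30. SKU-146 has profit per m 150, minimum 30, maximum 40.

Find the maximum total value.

Meeting every minimum uses 20+0+20+0+0+20+30 = 90 m, leaving 140.
Highest profit per m first: SKU-141 270 > SKU-137 250 > SKU-153 180 > SKU-125 160 > SKU-146 150 > SKU-118 90 > SKU-159 30.
SKU-141: +20 to 40 (cap) ; 120 left.
Give SKU-137 60 more to hit its cap of 60 ; 60 left.
SKU-153 takes 60 more to reach its cap of 60 ; 0 left.
Total = 30×20 + 270×40 + 250×60 + 180×60 + 160×20 + 150×30 = 44900.

44900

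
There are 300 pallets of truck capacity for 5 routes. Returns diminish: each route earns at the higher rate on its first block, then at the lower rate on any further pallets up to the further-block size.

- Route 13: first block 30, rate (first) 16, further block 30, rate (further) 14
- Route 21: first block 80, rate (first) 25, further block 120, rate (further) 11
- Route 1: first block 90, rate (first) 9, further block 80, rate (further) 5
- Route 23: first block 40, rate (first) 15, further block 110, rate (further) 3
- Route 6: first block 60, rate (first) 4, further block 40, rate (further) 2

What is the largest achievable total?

4820

Order all 10 blocks by rate: Route 21/T1 25 > Route 13/T1 16 > Route 23/T1 15 > Route 13/T2 14 > Route 21/T2 11 > Route 1/T1 9 > Route 1/T2 5 > Route 6/T1 4 > Route 23/T2 3 > Route 6/T2 2.
Route 21/T1 (25): +80 — 220 left.
Fill Route 13 T1 block (30 at 16) — 190 left.
Route 23/T1 (15): +40 — 150 left.
Route 13 T2 at 14: fill all 30 — 120 left.
Fill Route 21 T2 block (120 at 11) — 0 left.
Total = 25×80 + 16×30 + 15×40 + 14×30 + 11×120 = 4820.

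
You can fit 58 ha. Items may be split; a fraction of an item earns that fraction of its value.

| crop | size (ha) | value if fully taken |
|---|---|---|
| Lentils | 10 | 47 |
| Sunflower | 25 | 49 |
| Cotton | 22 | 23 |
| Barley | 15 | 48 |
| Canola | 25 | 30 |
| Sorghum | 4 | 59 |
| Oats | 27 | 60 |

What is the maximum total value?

Rank by value-to-size ratio: Sorghum 59/4≈14.8, Lentils 47/10≈4.7, Barley 48/15≈3.2, Oats 60/27≈2.22, Sunflower 49/25≈1.96, Canola 30/25≈1.2, Cotton 23/22≈1.05.
Sorghum: take in full, 4 ha for value 59 → 54 left.
Take all of Lentils (10 ha, value 47) → 44 ha left.
Take all of Barley (15 ha, value 48) → 29 ha left.
Oats: take in full, 27 ha for value 60 → 2 left.
Only 2 ha remain; take 2/25 of Sunflower for value 49×2/25 = 3.92.
Total value = 217.92.

217.92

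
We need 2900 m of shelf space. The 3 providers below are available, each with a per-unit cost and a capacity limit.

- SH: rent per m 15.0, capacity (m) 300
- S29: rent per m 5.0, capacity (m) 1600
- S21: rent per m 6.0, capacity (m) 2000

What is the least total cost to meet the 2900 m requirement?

15800

Cheapest first:
S29 (5.0): use full 1600 ; 1300 m to go.
Take 1300 from S21 at 6.0 to finish.
SH: unused.
Cost = 1600×5.0 + 1300×6.0 = 15800.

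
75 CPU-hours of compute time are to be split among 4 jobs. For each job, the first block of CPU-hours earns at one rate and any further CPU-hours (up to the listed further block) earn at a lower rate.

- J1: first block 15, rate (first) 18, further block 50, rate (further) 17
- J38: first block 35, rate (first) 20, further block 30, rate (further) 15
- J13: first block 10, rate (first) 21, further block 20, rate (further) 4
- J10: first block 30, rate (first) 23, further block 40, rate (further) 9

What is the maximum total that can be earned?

1600

Rank every tier by rate: J10/tier1 23 > J13/tier1 21 > J38/tier1 20 > J1/tier1 18 > J1/tier2 17 > J38/tier2 15 > J10/tier2 9 > J13/tier2 4.
J10 tier1 at 23: fill all 30 → 45 left.
J13 tier1 at 21: fill all 10 → 35 left.
Fill J38 tier1 block (35 at 20) → 0 left.
Total = 23×30 + 21×10 + 20×35 = 1600.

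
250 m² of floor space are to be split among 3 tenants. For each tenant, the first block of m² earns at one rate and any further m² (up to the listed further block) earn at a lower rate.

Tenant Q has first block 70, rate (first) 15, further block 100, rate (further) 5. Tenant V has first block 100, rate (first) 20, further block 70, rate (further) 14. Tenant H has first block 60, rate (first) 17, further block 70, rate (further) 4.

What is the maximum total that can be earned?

Treat each block as its own option and order by rate: Tenant V/T1 20 > Tenant H/T1 17 > Tenant Q/T1 15 > Tenant V/T2 14 > Tenant Q/T2 5 > Tenant H/T2 4.
Fill Tenant V T1 block (100 at 20) — 150 left.
Tenant H T1 at 17: fill all 60 — 90 left.
Tenant Q/T1 (15): +70 — 20 left.
Tenant V/T2: +20 of 70 at 14; pool empty.
Total = 20×100 + 17×60 + 15×70 + 14×20 = 4350.

4350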